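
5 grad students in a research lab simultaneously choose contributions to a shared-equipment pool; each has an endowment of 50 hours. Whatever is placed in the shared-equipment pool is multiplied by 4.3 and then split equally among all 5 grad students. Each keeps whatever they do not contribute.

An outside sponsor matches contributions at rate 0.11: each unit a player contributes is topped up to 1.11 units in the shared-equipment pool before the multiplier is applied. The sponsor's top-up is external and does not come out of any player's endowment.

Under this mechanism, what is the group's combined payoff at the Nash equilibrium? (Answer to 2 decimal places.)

With the mechanism, a contributed unit returns 4.3 × 1.11 / 5 = 0.9546 per unit of net cost — still below 1 — so contributing 0 remains dominant for every player.
Everyone keeps their endowment and the group total is 5 × 50 = 250.

250.00 hours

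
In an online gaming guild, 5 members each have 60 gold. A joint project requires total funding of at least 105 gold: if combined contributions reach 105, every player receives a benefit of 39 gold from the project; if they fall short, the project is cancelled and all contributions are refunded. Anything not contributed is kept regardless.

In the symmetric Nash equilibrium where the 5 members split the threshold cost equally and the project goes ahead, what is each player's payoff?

78 gold

Equal share of the threshold: 105/5 = 21.
At this profile no one gains by cutting their contribution: any cut drops the total below 105, the project is cancelled, contributions are refunded, and the deviator ends with 60, which is less than 60 − 21 + 39 = 78. Contributing more than 21 just wastes the excess. So contributing exactly 21 is a best response.
Each player's payoff: 60 − 21 + 39 = 78.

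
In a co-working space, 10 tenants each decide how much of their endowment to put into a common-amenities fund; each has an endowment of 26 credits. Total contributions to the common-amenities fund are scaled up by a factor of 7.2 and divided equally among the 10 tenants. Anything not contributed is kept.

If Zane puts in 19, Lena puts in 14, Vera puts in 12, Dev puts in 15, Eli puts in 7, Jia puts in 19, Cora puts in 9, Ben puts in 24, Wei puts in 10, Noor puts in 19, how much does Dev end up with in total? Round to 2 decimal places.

Total contributed: 19 + 14 + 12 + 15 + 7 + 19 + 9 + 24 + 10 + 19 = 148.
Each receives 7.2 × 148 / 10 = 106.56 from the common-amenities fund.
Dev keeps 26 − 15 = 11, so Dev's payoff is 11 + 106.56 = 117.56.

117.56 credits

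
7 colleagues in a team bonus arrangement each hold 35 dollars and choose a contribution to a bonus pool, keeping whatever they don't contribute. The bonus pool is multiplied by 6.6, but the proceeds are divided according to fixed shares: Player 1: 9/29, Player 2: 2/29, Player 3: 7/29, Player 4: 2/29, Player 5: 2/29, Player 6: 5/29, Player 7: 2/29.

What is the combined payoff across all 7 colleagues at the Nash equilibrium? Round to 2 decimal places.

833.00 dollars

Player j's private return per contributed unit is 6.6 × (j's share). Contributing is weakly dominant for j when that share is at least 1/6.6 = 0.1515, and contributing 0 is dominant otherwise.
The shares above 0.1515 belong to Player 1, Player 3 and Player 6, contributing 35 each; the remaining 4 contribute 0. Total contributed: 105.
The bonus pool pays out 6.6 × 105 = 693.00 in total (split across the unequal shares, but the aggregate is all that matters for the group sum).
The 4 free-riders keep 35 each, adding 140. Group total = 140 + 693.00 = 833.00.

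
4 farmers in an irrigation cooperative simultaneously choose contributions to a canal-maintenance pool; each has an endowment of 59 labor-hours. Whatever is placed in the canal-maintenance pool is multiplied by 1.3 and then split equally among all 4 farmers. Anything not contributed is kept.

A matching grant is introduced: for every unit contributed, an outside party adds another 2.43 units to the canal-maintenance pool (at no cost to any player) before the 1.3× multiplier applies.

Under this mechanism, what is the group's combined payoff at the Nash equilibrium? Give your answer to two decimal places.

With the mechanism, a contributed unit returns 1.3 × 3.43 / 4 = 1.1148 per unit of net cost to the contributor — now above 1 — so contributing fully is weakly dominant for every player.
At the Nash equilibrium everyone contributes 59. Group total payoff = 1.3 × 3.43 × 236 = 1052.32.

1052.32 labor-hours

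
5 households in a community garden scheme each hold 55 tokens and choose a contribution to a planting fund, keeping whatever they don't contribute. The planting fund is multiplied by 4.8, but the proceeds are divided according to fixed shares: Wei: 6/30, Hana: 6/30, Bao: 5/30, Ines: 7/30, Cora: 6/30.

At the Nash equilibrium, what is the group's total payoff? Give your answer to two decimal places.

484.00 tokens

Each unit j contributes comes back to j as 4.8 × (j's share), so j prefers to contribute only if that share exceeds 1/4.8 = 0.2083; otherwise keeping the unit dominates.
The only share above 0.2083 is Ines's 7/30, contributing 55; the remaining 4 contribute 0. Total contributed: 55.
The planting fund pays out 4.8 × 55 = 264.00 in total (split across the unequal shares, but the aggregate is all that matters for the group sum).
The 4 free-riders keep 55 each, adding 220. Group total = 220 + 264.00 = 484.00.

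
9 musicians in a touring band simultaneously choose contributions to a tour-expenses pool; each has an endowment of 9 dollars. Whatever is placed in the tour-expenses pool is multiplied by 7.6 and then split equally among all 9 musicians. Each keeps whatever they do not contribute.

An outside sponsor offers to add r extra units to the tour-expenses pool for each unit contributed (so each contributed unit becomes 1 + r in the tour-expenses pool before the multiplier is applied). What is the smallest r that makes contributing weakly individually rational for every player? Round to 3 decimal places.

With matching at rate r, one contributed unit becomes (1 + r) in the tour-expenses pool and returns 7.6 × (1 + r) / 9 to the contributor.
Setting this equal to 1: 1 + r = 9/7.6 = 1.1842.
So the minimum matching rate is r = 1.1842 − 1 = 0.184.

0.184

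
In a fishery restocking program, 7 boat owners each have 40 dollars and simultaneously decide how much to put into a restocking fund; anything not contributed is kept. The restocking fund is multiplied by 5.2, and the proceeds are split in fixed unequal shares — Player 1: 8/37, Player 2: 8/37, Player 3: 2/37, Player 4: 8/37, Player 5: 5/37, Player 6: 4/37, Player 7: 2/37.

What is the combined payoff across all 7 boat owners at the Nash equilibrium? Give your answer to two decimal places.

For player j, contributing a unit is worthwhile iff 5.2 × (j's share) ≥ 1, i.e. iff j's share is at least 0.1923.
Player 1, Player 2 and Player 4 are above the threshold, contributing 40 each; the remaining 4 contribute 0. Total contributed: 120.
The restocking fund pays out 5.2 × 120 = 624.00 in total (split across the unequal shares, but the aggregate is all that matters for the group sum).
The 4 free-riders keep 40 each, adding 160. Group total = 160 + 624.00 = 784.00.

784.00 dollars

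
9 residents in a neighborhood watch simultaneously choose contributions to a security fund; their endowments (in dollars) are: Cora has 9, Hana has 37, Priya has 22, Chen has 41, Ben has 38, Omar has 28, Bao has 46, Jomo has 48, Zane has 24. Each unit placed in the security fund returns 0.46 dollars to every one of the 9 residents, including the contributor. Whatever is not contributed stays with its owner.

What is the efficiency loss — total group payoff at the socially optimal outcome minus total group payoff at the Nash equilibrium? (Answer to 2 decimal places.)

920.02 dollars

The private return per contributed unit is 0.46 < 1 for everyone, so the Nash equilibrium is zero contribution and the group total is Σ E_j = 9 + 37 + 22 + 41 + 38 + 28 + 46 + 48 + 24 = 293.
Each contributed unit returns 4.140 to the group, so the social optimum is full contribution by everyone: group total = 4.140 × 293 = 1213.02.
Efficiency loss = (4.140 − 1) × 293 = 920.02.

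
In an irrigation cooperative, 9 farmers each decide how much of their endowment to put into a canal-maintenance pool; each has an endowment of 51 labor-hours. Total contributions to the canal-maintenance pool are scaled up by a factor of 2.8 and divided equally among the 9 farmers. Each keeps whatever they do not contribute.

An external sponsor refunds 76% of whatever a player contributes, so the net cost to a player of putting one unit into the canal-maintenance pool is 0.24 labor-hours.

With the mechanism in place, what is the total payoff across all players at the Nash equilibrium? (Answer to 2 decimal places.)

With the mechanism, a contributed unit returns (2.8/9) / 0.24 = 1.2963 per unit of net cost to the contributor — now above 1 — so contributing fully is weakly dominant for every player.
So the Nash equilibrium is full contribution by all 9; the group earns 9 × (51 × 0.76 + 2.8 × 51) = 1634.04.

1634.04 labor-hours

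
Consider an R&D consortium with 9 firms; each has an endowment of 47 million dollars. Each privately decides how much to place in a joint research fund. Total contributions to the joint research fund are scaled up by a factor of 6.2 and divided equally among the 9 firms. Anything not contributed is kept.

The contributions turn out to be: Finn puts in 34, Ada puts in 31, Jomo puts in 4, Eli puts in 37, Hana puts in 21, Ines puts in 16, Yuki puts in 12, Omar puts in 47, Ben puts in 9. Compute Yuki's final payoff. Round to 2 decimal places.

180.36 million dollars

Total contributed: 34 + 31 + 4 + 37 + 21 + 16 + 12 + 47 + 9 = 211.
Each receives 6.2 × 211 / 9 = 145.36 from the joint research fund.
Yuki keeps 47 − 12 = 35, so Yuki's payoff is 35 + 145.36 = 180.36.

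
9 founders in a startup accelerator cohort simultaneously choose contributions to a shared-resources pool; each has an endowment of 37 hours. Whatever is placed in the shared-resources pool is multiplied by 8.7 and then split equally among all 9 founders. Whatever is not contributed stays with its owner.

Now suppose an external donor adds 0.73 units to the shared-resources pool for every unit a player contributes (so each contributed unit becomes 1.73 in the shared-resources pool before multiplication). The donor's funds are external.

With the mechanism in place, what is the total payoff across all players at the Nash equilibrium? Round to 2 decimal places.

The effective private return per unit is now 8.7 × 1.73 / 9 = 1.6723 > 1, so every player's dominant strategy flips to full contribution.
At the Nash equilibrium everyone contributes 37. Group total payoff = 8.7 × 1.73 × 333 = 5011.98.

5011.98 hours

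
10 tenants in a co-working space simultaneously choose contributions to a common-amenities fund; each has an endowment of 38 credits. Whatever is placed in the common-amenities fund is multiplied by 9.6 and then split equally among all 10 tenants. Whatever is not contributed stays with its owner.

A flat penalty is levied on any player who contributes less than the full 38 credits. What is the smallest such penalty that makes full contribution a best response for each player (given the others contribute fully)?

1.52 credits

Given the others contribute fully, the best deviation is to contribute 0 (any partial contribution still incurs the fine and gives up units whose private return 0.9600 is below 1).
Deviating from 38 to 0 saves 38 credits but forfeits the deviator's share of the drop in the common-amenities fund: 9.6/10 × 38 = 36.48.
So the deviation gain is 38 − 36.48 = 1.52, and the fine must be at least 1.52 credits to wipe it out.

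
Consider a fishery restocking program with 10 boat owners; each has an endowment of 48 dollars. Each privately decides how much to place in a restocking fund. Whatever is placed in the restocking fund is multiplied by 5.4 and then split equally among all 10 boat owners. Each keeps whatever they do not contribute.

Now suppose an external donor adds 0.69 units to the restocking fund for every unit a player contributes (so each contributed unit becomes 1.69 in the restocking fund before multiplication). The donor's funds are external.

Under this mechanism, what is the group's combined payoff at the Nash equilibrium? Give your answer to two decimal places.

With the mechanism, a contributed unit returns 5.4 × 1.69 / 10 = 0.9126 per unit of net cost — still below 1 — so contributing 0 remains dominant for every player.
Everyone keeps their endowment and the group total is 10 × 48 = 480.

480.00 dollars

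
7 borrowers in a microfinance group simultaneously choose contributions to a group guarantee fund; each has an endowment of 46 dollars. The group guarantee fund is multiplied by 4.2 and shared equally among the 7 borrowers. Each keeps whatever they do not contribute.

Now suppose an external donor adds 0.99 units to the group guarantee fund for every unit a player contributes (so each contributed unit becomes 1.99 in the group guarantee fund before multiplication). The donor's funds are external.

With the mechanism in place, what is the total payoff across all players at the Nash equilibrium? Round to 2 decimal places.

2691.28 dollars

With the mechanism, a contributed unit returns 4.2 × 1.99 / 7 = 1.1940 per unit of net cost to the contributor — now above 1 — so contributing fully is weakly dominant for every player.
So the Nash equilibrium is full contribution by all 7; the group earns 4.2 × 1.99 × 322 = 2691.28.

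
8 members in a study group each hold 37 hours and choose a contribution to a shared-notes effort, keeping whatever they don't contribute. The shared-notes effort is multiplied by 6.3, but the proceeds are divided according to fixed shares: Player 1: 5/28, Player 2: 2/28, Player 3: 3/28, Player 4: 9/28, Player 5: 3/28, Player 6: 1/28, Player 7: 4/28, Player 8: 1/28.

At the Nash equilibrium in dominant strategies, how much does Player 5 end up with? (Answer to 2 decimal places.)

Player j's private return per contributed unit is 6.3 × (j's share). Contributing is weakly dominant for j when that share is at least 1/6.3 = 0.1587, and contributing 0 is dominant otherwise.
Player 1 and Player 4 are above the threshold, contributing 37 each; the remaining 6 contribute 0. Total contributed: 74.
Player 5 keeps 37 and receives 6.3 × 74 × 3/28 = 49.95 from the shared-notes effort, for a payoff of 86.95.

86.95 hours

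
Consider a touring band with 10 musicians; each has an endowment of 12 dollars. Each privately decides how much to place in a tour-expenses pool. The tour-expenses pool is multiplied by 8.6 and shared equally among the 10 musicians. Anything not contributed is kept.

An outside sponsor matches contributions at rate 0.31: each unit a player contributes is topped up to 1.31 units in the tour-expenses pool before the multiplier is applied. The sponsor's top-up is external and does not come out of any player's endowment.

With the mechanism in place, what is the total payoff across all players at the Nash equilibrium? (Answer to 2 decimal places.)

The effective private return per unit is now 8.6 × 1.31 / 10 = 1.1266 > 1, so every player's dominant strategy flips to full contribution.
So the Nash equilibrium is full contribution by all 10; the group earns 8.6 × 1.31 × 120 = 1351.92.

1351.92 dollars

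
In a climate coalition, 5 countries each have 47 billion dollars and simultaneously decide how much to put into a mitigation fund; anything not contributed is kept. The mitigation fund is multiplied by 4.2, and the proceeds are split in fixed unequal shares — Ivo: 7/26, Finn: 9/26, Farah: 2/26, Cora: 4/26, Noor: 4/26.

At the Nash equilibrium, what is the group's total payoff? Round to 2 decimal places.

Player j's private return per contributed unit is 4.2 × (j's share). Contributing is weakly dominant for j when that share is at least 1/4.2 = 0.2381, and contributing 0 is dominant otherwise.
Ivo and Finn clear that bar, contributing 47 each; the remaining 3 contribute 0. Total contributed: 94.
The mitigation fund pays out 4.2 × 94 = 394.80 in total (split across the unequal shares, but the aggregate is all that matters for the group sum).
The 3 free-riders keep 47 each, adding 141. Group total = 141 + 394.80 = 535.80.

535.80 billion dollars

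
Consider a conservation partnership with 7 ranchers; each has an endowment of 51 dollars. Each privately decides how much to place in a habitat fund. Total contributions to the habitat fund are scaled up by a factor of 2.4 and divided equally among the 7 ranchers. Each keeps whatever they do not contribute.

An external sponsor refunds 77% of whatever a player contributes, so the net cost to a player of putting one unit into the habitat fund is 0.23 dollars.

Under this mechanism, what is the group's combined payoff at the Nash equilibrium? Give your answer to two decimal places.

With the mechanism, a contributed unit returns (2.4/7) / 0.23 = 1.4907 per unit of net cost to the contributor — now above 1 — so contributing fully is weakly dominant for every player.
At the Nash equilibrium everyone contributes 51. Group total payoff = 7 × (51 × 0.77 + 2.4 × 51) = 1131.69.

1131.69 dollars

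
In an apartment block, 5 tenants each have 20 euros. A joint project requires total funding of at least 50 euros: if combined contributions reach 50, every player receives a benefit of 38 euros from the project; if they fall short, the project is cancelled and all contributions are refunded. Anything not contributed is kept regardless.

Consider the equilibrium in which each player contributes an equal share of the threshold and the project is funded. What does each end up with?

Equal share of the threshold: 50/5 = 10.
At this profile no one gains by cutting their contribution: any cut drops the total below 50, the project is cancelled, contributions are refunded, and the deviator ends with 20, which is less than 20 − 10 + 38 = 48. Contributing more than 10 just wastes the excess. So contributing exactly 10 is a best response.
Each player's payoff: 20 − 10 + 38 = 48.

48 euros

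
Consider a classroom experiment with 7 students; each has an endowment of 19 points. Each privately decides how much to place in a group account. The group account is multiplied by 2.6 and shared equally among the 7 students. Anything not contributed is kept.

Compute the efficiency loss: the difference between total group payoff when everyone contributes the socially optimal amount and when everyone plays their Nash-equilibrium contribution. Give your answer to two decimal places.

Each contributed unit returns 2.6/7 = 0.3714 to its contributor — below 1 — so contributing 0 is dominant for every player. At the Nash equilibrium everyone keeps their 19, and the group total is 7 × 19 = 133.
Each contributed unit returns 2.600 to the group as a whole (0.3714 to each of 7 players), which exceeds 1, so the social optimum is full contribution: group total = 2.600 × 133 = 345.80.
Efficiency loss = 345.80 − 133 = 212.80.

212.80 points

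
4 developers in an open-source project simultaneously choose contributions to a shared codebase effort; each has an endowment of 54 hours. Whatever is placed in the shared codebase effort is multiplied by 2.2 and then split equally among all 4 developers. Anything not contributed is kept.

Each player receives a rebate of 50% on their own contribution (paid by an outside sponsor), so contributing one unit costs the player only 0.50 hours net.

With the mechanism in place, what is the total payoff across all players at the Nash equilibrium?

The effective private return per unit is now (2.2/4) / 0.50 = 1.1000 > 1, so every player's dominant strategy flips to full contribution.
So the Nash equilibrium is full contribution by all 4; the group earns 4 × (54 × 0.50 + 2.2 × 54) = 583.20.

583.20 hours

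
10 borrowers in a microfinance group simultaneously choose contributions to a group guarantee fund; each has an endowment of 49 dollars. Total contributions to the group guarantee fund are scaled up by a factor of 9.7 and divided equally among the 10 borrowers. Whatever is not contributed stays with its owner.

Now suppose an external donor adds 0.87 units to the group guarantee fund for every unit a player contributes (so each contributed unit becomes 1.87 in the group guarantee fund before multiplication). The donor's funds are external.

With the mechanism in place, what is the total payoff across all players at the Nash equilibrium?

With the mechanism, a contributed unit returns 9.7 × 1.87 / 10 = 1.8139 per unit of net cost to the contributor — now above 1 — so contributing fully is weakly dominant for every player.
At the Nash equilibrium everyone contributes 49. Group total payoff = 9.7 × 1.87 × 490 = 8888.11.

8888.11 dollars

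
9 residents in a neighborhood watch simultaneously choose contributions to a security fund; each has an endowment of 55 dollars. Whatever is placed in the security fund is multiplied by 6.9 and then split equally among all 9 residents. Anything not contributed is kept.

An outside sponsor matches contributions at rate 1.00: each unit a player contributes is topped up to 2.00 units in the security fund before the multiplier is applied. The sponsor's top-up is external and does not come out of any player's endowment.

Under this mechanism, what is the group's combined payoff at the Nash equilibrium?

6831.00 dollars

With the mechanism, a contributed unit returns 6.9 × 2.00 / 9 = 1.5333 per unit of net cost to the contributor — now above 1 — so contributing fully is weakly dominant for every player.
At the Nash equilibrium everyone contributes 55. Group total payoff = 6.9 × 2.00 × 495 = 6831.00.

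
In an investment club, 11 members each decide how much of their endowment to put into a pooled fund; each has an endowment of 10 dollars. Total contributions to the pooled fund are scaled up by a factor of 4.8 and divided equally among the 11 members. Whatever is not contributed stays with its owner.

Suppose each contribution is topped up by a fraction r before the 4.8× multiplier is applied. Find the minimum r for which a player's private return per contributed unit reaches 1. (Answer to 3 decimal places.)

With matching at rate r, one contributed unit becomes (1 + r) in the pooled fund and returns 4.8 × (1 + r) / 11 to the contributor.
Setting this equal to 1: 1 + r = 11/4.8 = 2.2917.
So the minimum matching rate is r = 2.2917 − 1 = 1.292.

1.292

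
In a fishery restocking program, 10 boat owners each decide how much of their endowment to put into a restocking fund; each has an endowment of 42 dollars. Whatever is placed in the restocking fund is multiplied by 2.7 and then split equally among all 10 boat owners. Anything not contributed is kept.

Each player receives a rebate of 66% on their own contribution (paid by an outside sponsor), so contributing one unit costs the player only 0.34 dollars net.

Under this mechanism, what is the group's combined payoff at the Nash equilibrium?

420.00 dollars

Even with the mechanism, each unit contributed returns only (2.7/10) / 0.34 = 0.7941 per unit of net cost, so contributing nothing is still dominant.
At the Nash equilibrium no one contributes; group total payoff = 10 × 42 = 420.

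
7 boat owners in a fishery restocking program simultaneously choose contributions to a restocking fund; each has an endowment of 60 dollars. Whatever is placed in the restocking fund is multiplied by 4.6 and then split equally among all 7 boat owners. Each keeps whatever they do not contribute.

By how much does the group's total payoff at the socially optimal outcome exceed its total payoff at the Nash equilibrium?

Each contributed unit returns 4.6/7 = 0.6571 to its contributor — below 1 — so contributing 0 is dominant for every player. At the Nash equilibrium everyone keeps their 60, and the group total is 7 × 60 = 420.
Each contributed unit returns 4.600 to the group as a whole (0.6571 to each of 7 players), which exceeds 1, so the social optimum is full contribution: group total = 4.600 × 420 = 1932.00.
Efficiency loss = 1932.00 − 420 = 1512.00.

1512.00 dollars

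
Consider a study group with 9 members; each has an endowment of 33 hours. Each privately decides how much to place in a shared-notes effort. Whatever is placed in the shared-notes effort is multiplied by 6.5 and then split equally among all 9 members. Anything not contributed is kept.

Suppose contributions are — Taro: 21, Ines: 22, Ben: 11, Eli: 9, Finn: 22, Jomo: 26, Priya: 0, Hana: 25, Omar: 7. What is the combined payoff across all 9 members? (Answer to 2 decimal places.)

Total contributed: 21 + 22 + 11 + 9 + 22 + 26 + 0 + 25 + 7 = 143; total kept: 9 × 33 − 143 = 154.
The shared-notes effort pays out 6.5 × 143 = 929.50 in aggregate.
Group total = 154 + 929.50 = 1083.50.

1083.50 hours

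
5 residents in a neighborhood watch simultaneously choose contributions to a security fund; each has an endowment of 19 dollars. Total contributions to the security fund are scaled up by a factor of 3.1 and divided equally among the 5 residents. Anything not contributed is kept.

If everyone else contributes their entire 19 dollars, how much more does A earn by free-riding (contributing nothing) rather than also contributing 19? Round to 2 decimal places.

Switching from a contribution of 19 to 0 lets A keep an extra 19 dollars, but lowers the security fund by 19, which costs A their own share of that drop: 3.1/5 × 19 = 11.78.
Net gain = 19 − 11.78 = 7.22. The private return per contributed unit (0.6200) is below 1, so free-riding is indeed the best response regardless of what the others do.

7.22 dollars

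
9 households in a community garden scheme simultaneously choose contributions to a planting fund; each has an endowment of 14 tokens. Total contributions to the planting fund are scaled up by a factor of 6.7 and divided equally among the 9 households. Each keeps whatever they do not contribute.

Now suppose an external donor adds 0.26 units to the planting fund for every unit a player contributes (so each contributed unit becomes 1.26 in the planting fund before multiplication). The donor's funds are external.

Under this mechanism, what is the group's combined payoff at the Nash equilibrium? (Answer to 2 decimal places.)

126.00 tokens

Even with the mechanism, each unit contributed returns only 6.7 × 1.26 / 9 = 0.9380 per unit of net cost, so contributing nothing is still dominant.
Everyone keeps their endowment and the group total is 9 × 14 = 126.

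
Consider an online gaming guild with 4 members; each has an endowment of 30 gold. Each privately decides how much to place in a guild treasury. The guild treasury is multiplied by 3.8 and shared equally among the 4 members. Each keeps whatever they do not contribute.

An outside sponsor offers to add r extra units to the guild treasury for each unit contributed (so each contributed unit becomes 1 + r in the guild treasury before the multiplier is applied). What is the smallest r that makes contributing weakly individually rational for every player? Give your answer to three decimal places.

With matching at rate r, one contributed unit becomes (1 + r) in the guild treasury and returns 3.8 × (1 + r) / 4 to the contributor.
Setting this equal to 1: 1 + r = 4/3.8 = 1.0526.
So the minimum matching rate is r = 1.0526 − 1 = 0.053.

0.053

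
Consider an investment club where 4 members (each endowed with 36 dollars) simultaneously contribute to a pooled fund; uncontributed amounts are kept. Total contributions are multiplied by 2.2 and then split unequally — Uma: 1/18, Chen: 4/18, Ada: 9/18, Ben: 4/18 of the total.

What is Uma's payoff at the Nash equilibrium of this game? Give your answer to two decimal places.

Each unit j contributes comes back to j as 2.2 × (j's share), so j prefers to contribute only if that share exceeds 1/2.2 = 0.4545; otherwise keeping the unit dominates.
Only Ada (9/18) clears that bar, contributing 36; the remaining 3 contribute 0. Total contributed: 36.
Uma keeps 36 and receives 2.2 × 36 × 1/18 = 4.40 from the pooled fund, for a payoff of 40.40.

40.40 dollars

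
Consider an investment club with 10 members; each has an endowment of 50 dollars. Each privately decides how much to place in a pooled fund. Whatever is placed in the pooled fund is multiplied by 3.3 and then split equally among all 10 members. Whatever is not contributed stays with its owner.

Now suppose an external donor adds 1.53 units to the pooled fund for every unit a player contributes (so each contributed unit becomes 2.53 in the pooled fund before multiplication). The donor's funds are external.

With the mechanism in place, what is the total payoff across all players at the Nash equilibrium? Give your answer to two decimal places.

500.00 dollars

With the mechanism, a contributed unit returns 3.3 × 2.53 / 10 = 0.8349 per unit of net cost — still below 1 — so contributing 0 remains dominant for every player.
At the Nash equilibrium no one contributes; group total payoff = 10 × 50 = 500.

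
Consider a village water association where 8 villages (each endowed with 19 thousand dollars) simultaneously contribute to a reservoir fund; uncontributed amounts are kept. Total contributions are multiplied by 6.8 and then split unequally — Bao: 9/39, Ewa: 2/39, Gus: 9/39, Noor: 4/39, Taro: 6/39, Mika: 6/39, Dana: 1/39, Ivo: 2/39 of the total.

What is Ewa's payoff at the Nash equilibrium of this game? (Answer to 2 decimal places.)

45.50 thousand dollars

Each unit j contributes comes back to j as 6.8 × (j's share), so j prefers to contribute only if that share exceeds 1/6.8 = 0.1471; otherwise keeping the unit dominates.
Bao, Gus, Taro and Mika clear that bar, contributing 19 each; the remaining 4 contribute 0. Total contributed: 76.
Ewa keeps 19 and receives 6.8 × 76 × 2/39 = 26.50 from the reservoir fund, for a payoff of 45.50.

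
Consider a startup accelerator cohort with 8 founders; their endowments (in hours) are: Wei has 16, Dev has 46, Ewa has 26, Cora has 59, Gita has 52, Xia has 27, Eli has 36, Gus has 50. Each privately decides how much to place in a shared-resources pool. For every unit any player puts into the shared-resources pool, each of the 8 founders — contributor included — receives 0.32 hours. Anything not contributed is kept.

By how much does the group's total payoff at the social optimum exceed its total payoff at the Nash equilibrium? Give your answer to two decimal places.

486.72 hours

The private return per contributed unit is 0.32 < 1 for everyone, so the Nash equilibrium is zero contribution and the group total is Σ E_j = 16 + 46 + 26 + 59 + 52 + 27 + 36 + 50 = 312.
Each contributed unit returns 2.560 to the group, so the social optimum is full contribution by everyone: group total = 2.560 × 312 = 798.72.
Efficiency loss = (2.560 − 1) × 312 = 486.72.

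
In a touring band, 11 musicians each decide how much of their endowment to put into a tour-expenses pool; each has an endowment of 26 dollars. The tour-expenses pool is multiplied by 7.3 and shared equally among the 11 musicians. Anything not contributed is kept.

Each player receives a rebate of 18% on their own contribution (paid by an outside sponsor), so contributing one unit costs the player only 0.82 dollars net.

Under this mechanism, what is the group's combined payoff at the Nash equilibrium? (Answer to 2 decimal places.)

286.00 dollars

The effective private return is (7.3/11) / 0.82 = 0.8093, which is still under 1, so the mechanism doesn't change anyone's dominant strategy: zero contribution.
Everyone keeps their endowment and the group total is 11 × 26 = 286.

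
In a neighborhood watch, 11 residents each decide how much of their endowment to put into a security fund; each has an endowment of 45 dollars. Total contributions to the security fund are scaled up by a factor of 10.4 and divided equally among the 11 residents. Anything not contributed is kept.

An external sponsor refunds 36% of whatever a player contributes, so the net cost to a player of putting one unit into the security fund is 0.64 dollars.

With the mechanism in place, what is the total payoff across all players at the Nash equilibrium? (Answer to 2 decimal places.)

5326.20 dollars

The effective private return per unit is now (10.4/11) / 0.64 = 1.4773 > 1, so every player's dominant strategy flips to full contribution.
At the Nash equilibrium everyone contributes 45. Group total payoff = 11 × (45 × 0.36 + 10.4 × 45) = 5326.20.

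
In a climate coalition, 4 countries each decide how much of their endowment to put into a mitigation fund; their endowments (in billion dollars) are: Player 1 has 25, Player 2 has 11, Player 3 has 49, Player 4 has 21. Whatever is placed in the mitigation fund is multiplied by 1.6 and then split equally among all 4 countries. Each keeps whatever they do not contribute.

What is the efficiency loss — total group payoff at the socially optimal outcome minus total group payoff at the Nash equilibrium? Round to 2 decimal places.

The private return per contributed unit is 1.6/4 = 0.4000 < 1 for every player regardless of endowment, so the Nash equilibrium is zero contribution and the group total is Σ E_j = 25 + 11 + 49 + 21 = 106.
Each contributed unit returns 1.600 to the group, so the social optimum is full contribution by everyone: group total = 1.600 × 106 = 169.60.
Efficiency loss = (1.600 − 1) × 106 = 63.60.

63.60 billion dollars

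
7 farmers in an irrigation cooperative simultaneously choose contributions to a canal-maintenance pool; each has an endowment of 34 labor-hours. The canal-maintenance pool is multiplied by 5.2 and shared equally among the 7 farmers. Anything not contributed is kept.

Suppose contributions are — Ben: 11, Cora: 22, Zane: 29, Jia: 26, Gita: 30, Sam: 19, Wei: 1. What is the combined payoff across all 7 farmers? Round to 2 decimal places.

817.60 labor-hours

Total contributed: 11 + 22 + 29 + 26 + 30 + 19 + 1 = 138; total kept: 7 × 34 − 138 = 100.
The canal-maintenance pool pays out 5.2 × 138 = 717.60 in aggregate.
Group total = 100 + 717.60 = 817.60.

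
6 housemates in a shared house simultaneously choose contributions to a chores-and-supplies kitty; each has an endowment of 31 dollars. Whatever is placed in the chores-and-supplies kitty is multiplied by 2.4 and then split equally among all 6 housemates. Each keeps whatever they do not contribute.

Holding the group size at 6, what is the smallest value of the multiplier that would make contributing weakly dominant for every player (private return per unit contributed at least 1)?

A contributed unit returns (multiplier)/6 to its contributor.
This reaches 1 exactly when the multiplier is 6.

6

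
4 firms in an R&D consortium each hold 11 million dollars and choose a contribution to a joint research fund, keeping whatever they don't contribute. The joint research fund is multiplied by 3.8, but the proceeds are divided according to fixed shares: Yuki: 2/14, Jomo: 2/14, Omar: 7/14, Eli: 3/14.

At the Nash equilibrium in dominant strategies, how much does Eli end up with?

For player j, contributing a unit is worthwhile iff 3.8 × (j's share) ≥ 1, i.e. iff j's share is at least 0.2632.
The only share above 0.2632 is Omar's 7/14, contributing 11; the remaining 3 contribute 0. Total contributed: 11.
Eli keeps 11 and receives 3.8 × 11 × 3/14 = 8.96 from the joint research fund, for a payoff of 19.96.

19.96 million dollars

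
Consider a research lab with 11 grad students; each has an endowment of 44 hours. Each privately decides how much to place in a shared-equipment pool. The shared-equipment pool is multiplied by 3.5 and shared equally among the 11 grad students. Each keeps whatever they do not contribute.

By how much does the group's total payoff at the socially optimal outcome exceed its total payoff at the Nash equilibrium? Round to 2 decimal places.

1210.00 hours

Each contributed unit returns 3.5/11 = 0.3182 to its contributor — below 1 — so contributing 0 is dominant for every player. At the Nash equilibrium everyone keeps their 44, and the group total is 11 × 44 = 484.
Each contributed unit returns 3.500 to the group as a whole (0.3182 to each of 11 players), which exceeds 1, so the social optimum is full contribution: group total = 3.500 × 484 = 1694.00.
Efficiency loss = 1694.00 − 484 = 1210.00.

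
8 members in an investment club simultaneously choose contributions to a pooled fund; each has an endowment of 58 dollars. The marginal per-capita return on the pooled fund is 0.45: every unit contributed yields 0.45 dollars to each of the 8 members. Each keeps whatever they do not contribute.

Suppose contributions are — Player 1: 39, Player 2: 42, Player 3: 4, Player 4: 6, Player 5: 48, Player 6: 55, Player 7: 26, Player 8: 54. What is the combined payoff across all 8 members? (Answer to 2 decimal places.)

1176.40 dollars

Total contributed: 39 + 42 + 4 + 6 + 48 + 55 + 26 + 54 = 274; total kept: 8 × 58 − 274 = 190.
The pooled fund pays out 0.45 × 8 × 274 = 986.40 in aggregate.
Group total = 190 + 986.40 = 1176.40.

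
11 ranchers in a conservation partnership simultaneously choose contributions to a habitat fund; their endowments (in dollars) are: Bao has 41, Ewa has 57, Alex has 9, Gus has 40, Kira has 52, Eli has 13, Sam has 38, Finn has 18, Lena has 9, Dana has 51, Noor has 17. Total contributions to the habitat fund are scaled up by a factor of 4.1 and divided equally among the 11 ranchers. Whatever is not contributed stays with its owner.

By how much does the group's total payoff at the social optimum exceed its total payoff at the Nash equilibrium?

1069.50 dollars

The private return per contributed unit is 4.1/11 = 0.3727 < 1 for every player regardless of endowment, so the Nash equilibrium is zero contribution and the group total is Σ E_j = 41 + 57 + 9 + 40 + 52 + 13 + 38 + 18 + 9 + 51 + 17 = 345.
Each contributed unit returns 4.100 to the group, so the social optimum is full contribution by everyone: group total = 4.100 × 345 = 1414.50.
Efficiency loss = (4.100 − 1) × 345 = 1069.50.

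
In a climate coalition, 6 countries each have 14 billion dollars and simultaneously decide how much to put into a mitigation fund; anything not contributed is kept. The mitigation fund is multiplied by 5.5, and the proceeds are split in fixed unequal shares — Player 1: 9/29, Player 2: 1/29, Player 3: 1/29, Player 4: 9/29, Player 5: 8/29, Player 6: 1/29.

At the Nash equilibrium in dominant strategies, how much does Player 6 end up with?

A player with share s gets back 5.5·s per unit contributed, so full contribution is dominant for anyone with s > 1/5.5 = 0.1818 and zero contribution is dominant for anyone below.
The shares above 0.1818 belong to Player 1, Player 4 and Player 5, contributing 14 each; the remaining 3 contribute 0. Total contributed: 42.
Player 6 keeps 14 and receives 5.5 × 42 × 1/29 = 7.97 from the mitigation fund, for a payoff of 21.97.

21.97 billion dollars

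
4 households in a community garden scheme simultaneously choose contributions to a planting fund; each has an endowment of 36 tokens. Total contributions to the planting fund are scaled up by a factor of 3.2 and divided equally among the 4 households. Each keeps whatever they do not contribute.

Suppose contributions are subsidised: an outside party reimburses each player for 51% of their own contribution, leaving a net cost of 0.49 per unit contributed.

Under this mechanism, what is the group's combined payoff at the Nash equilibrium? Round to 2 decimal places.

With the mechanism, a contributed unit returns (3.2/4) / 0.49 = 1.6327 per unit of net cost to the contributor — now above 1 — so contributing fully is weakly dominant for every player.
At the Nash equilibrium everyone contributes 36. Group total payoff = 4 × (36 × 0.51 + 3.2 × 36) = 534.24.

534.24 tokens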